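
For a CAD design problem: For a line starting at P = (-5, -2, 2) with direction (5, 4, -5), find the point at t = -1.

P(t) = P + t·d
  = (-5 + 5·(-1), -2 + 4·(-1), 2 + (-5)·(-1))
  = (-5 - 5, -2 - 4, 2 + 5)
  = (-10, -6, 7)

(-10, -6, 7)


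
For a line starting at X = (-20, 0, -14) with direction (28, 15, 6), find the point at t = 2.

P(t) = X + t·d
  = (-20 + 28·2, 0 + 15·2, -14 + 6·2)
  = (-20 + 56, 0 + 30, -14 + 12)
  = (36, 30, -2)

(36, 30, -2)


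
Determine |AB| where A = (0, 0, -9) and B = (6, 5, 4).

d = √[(x₂-x₁)² + (y₂-y₁)² + (z₂-z₁)²]
  = √[6² + 5² + 13²]
  = √[36 + 25 + 169]
  = √230
  ≈ 15.17

15.17


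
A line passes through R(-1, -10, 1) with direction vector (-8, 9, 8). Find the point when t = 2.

P(t) = R + t·d
  = (-1 + (-8)·2, -10 + 9·2, 1 + 8·2)
  = (-1 - 16, -10 + 18, 1 + 16)
  = (-17, 8, 17)

(-17, 8, 17)


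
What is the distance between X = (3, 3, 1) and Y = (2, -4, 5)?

d = √[(x₂-x₁)² + (y₂-y₁)² + (z₂-z₁)²]
  = √[(-1)² + (-7)² + 4²]
  = √[1 + 49 + 16]
  = √66
  ≈ 8.124

8.124


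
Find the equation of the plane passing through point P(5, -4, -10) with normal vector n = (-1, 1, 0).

The plane through P with normal n = (a, b, c) satisfies n·(r - P) = 0,
i.e. ax + by + cz = a·x₀ + b·y₀ + c·z₀.
d = (-1)·5 + 1·(-4) + 0·(-10)
  = -5 - 4 + 0
  = -9
Equation: -x + y = -9

-x + y = -9


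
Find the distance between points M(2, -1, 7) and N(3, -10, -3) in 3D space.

d = √[(x₂-x₁)² + (y₂-y₁)² + (z₂-z₁)²]
  = √[1² + (-9)² + (-10)²]
  = √[1 + 81 + 100]
  = √182
  ≈ 13.49

13.49


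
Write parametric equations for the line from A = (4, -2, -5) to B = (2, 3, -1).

Direction vector d = B - A = (2 - 4, 3 + 2, -1 + 5) = (-2, 5, 4)
Parametric form r = A + t·d:
x = 4 - 2t, y = -2 + 5t, z = -5 + 4t

x = 4 - 2t, y = -2 + 5t, z = -5 + 4t


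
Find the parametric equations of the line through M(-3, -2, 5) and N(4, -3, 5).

Direction vector d = N - M = (4 + 3, -3 + 2, 5 - 5) = (7, -1, 0)
Parametric form r = M + t·d:
x = -3 + 7t, y = -2 - t, z = 5

x = -3 + 7t, y = -2 - t, z = 5


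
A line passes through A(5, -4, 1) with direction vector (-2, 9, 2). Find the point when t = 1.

P(t) = A + t·d
  = (5 + (-2)·1, -4 + 9·1, 1 + 2·1)
  = (5 - 2, -4 + 9, 1 + 2)
  = (3, 5, 3)

(3, 5, 3)


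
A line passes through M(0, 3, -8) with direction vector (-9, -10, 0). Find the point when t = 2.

P(t) = M + t·d
  = (0 + (-9)·2, 3 + (-10)·2, -8 + 0·2)
  = (0 - 18, 3 - 20, -8 + 0)
  = (-18, -17, -8)

(-18, -17, -8)


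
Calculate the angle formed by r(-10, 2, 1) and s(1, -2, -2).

r·s = (-10)·1 + 2·(-2) + 1·(-2) = -10 - 4 - 2 = -16
|r| = √((-10)² + 2² + 1²) = √105 ≈ 10.25
|s| = √(1² + (-2)² + (-2)²) = √9 ≈ 3
cos θ = (r·s)/(|r||s|) = -16/(10.25·3) ≈ -0.5205
θ = arccos(-0.5205) ≈ 121.4°

121.4°


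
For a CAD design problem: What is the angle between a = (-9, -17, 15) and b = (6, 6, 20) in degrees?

a·b = (-9)·6 + (-17)·6 + 15·20 = -54 - 102 + 300 = 144
|a| = √((-9)² + (-17)² + 15²) = √595 ≈ 24.39
|b| = √(6² + 6² + 20²) = √472 ≈ 21.73
cos θ = (a·b)/(|a||b|) = 144/(24.39·21.73) ≈ 0.2717
θ = arccos(0.2717) ≈ 74.23°

74.23°


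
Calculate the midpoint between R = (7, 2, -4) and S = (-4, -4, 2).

M = ((x₁+x₂)/2, (y₁+y₂)/2, (z₁+z₂)/2)
  = ((7 - 4)/2, (2 - 4)/2, (-4 + 2)/2)
  = (3/2, -2/2, -2/2)
  = (1.5, -1, -1)

(1.5, -1, -1)


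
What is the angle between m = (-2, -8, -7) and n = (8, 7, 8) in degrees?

m·n = (-2)·8 + (-8)·7 + (-7)·8 = -16 - 56 - 56 = -128
|m| = √((-2)² + (-8)² + (-7)²) = √117 ≈ 10.82
|n| = √(8² + 7² + 8²) = √177 ≈ 13.3
cos θ = (m·n)/(|m||n|) = -128/(10.82·13.3) ≈ -0.8895
θ = arccos(-0.8895) ≈ 152.8°

152.8°


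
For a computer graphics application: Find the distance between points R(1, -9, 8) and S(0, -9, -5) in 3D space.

d = √[(x₂-x₁)² + (y₂-y₁)² + (z₂-z₁)²]
  = √[(-1)² + 0² + (-13)²]
  = √[1 + 0 + 169]
  = √170
  ≈ 13.04

13.04


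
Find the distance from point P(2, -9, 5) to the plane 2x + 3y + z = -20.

distance = |a·x₀ + b·y₀ + c·z₀ - d| / √(a² + b² + c²)
  = |2·2 + 3·(-9) + 1·5 - (-20)| / √(2² + 3² + 1²)
  = |4 - 27 + 5 + 20| / √(4 + 9 + 1)
  = |2| / √14
  = 2 / 3.742
  ≈ 0.5345

0.5345


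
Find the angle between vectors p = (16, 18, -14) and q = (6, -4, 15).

p·q = 16·6 + 18·(-4) + (-14)·15 = 96 - 72 - 210 = -186
|p| = √(16² + 18² + (-14)²) = √776 ≈ 27.86
|q| = √(6² + (-4)² + 15²) = √277 ≈ 16.64
cos θ = (p·q)/(|p||q|) = -186/(27.86·16.64) ≈ -0.4012
θ = arccos(-0.4012) ≈ 113.7°

113.7°


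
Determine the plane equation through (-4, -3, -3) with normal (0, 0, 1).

The plane through P with normal n = (a, b, c) satisfies n·(r - P) = 0,
i.e. ax + by + cz = a·x₀ + b·y₀ + c·z₀.
d = 0·(-4) + 0·(-3) + 1·(-3)
  = 0 + 0 - 3
  = -3
Equation: z = -3

z = -3


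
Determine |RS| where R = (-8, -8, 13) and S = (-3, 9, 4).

d = √[(x₂-x₁)² + (y₂-y₁)² + (z₂-z₁)²]
  = √[5² + 17² + (-9)²]
  = √[25 + 289 + 81]
  = √395
  ≈ 19.87

19.87


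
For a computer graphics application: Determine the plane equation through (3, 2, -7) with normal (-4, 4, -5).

The plane through P with normal n = (a, b, c) satisfies n·(r - P) = 0,
i.e. ax + by + cz = a·x₀ + b·y₀ + c·z₀.
d = (-4)·3 + 4·2 + (-5)·(-7)
  = -12 + 8 + 35
  = 31
Equation: -4x + 4y - 5z = 31

-4x + 4y - 5z = 31


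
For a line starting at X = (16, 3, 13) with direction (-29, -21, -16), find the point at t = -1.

P(t) = X + t·d
  = (16 + (-29)·(-1), 3 + (-21)·(-1), 13 + (-16)·(-1))
  = (16 + 29, 3 + 21, 13 + 16)
  = (45, 24, 29)

(45, 24, 29)


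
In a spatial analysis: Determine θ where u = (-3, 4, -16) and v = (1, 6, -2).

u·v = (-3)·1 + 4·6 + (-16)·(-2) = -3 + 24 + 32 = 53
|u| = √((-3)² + 4² + (-16)²) = √281 ≈ 16.76
|v| = √(1² + 6² + (-2)²) = √41 ≈ 6.403
cos θ = (u·v)/(|u||v|) = 53/(16.76·6.403) ≈ 0.4938
θ = arccos(0.4938) ≈ 60.41°

60.41°


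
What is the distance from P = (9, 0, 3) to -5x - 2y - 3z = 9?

distance = |a·x₀ + b·y₀ + c·z₀ - d| / √(a² + b² + c²)
  = |(-5)·9 + (-2)·0 + (-3)·3 - 9| / √((-5)² + (-2)² + (-3)²)
  = |-45 + 0 - 9 - 9| / √(25 + 4 + 9)
  = |-63| / √38
  = 63 / 6.164
  ≈ 10.22

10.22


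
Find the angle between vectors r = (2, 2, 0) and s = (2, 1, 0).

r·s = 2·2 + 2·1 + 0·0 = 4 + 2 + 0 = 6
|r| = √(2² + 2² + 0²) = √8 ≈ 2.828
|s| = √(2² + 1² + 0²) = √5 ≈ 2.236
cos θ = (r·s)/(|r||s|) = 6/(2.828·2.236) ≈ 0.9487
θ = arccos(0.9487) ≈ 18.43°

18.43°


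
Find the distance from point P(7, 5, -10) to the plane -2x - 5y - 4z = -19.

distance = |a·x₀ + b·y₀ + c·z₀ - d| / √(a² + b² + c²)
  = |(-2)·7 + (-5)·5 + (-4)·(-10) - (-19)| / √((-2)² + (-5)² + (-4)²)
  = |-14 - 25 + 40 + 19| / √(4 + 25 + 16)
  = |20| / √45
  = 20 / 6.708
  ≈ 2.981

2.981


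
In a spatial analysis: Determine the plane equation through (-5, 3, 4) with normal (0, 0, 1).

The plane through P with normal n = (a, b, c) satisfies n·(r - P) = 0,
i.e. ax + by + cz = a·x₀ + b·y₀ + c·z₀.
d = 0·(-5) + 0·3 + 1·4
  = 0 + 0 + 4
  = 4
Equation: z = 4

z = 4


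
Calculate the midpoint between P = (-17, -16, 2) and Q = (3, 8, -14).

M = ((x₁+x₂)/2, (y₁+y₂)/2, (z₁+z₂)/2)
  = ((-17 + 3)/2, (-16 + 8)/2, (2 - 14)/2)
  = (-14/2, -8/2, -12/2)
  = (-7, -4, -6)

(-7, -4, -6)


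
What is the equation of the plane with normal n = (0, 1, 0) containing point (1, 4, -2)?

The plane through P with normal n = (a, b, c) satisfies n·(r - P) = 0,
i.e. ax + by + cz = a·x₀ + b·y₀ + c·z₀.
d = 0·1 + 1·4 + 0·(-2)
  = 0 + 4 + 0
  = 4
Equation: y = 4

y = 4


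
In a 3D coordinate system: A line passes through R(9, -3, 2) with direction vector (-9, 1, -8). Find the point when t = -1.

P(t) = R + t·d
  = (9 + (-9)·(-1), -3 + 1·(-1), 2 + (-8)·(-1))
  = (9 + 9, -3 - 1, 2 + 8)
  = (18, -4, 10)

(18, -4, 10)


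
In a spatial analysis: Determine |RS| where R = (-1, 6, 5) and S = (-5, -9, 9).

d = √[(x₂-x₁)² + (y₂-y₁)² + (z₂-z₁)²]
  = √[(-4)² + (-15)² + 4²]
  = √[16 + 225 + 16]
  = √257
  ≈ 16.03

16.03


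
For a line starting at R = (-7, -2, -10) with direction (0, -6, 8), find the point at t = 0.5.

P(t) = R + t·d
  = (-7 + 0·0.5, -2 + (-6)·0.5, -10 + 8·0.5)
  = (-7 + 0, -2 - 3, -10 + 4)
  = (-7, -5, -6)

(-7, -5, -6)


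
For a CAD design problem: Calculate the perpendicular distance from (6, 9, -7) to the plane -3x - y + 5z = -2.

distance = |a·x₀ + b·y₀ + c·z₀ - d| / √(a² + b² + c²)
  = |(-3)·6 + (-1)·9 + 5·(-7) - (-2)| / √((-3)² + (-1)² + 5²)
  = |-18 - 9 - 35 + 2| / √(9 + 1 + 25)
  = |-60| / √35
  = 60 / 5.916
  ≈ 10.14

10.14


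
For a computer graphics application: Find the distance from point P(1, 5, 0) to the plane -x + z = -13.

distance = |a·x₀ + b·y₀ + c·z₀ - d| / √(a² + b² + c²)
  = |(-1)·1 + 0·5 + 1·0 - (-13)| / √((-1)² + 0² + 1²)
  = |-1 + 0 + 0 + 13| / √(1 + 0 + 1)
  = |12| / √2
  = 12 / 1.414
  ≈ 8.485

8.485


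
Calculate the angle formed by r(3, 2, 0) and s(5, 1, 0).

r·s = 3·5 + 2·1 + 0·0 = 15 + 2 + 0 = 17
|r| = √(3² + 2² + 0²) = √13 ≈ 3.606
|s| = √(5² + 1² + 0²) = √26 ≈ 5.099
cos θ = (r·s)/(|r||s|) = 17/(3.606·5.099) ≈ 0.9247
θ = arccos(0.9247) ≈ 22.38°

22.38°


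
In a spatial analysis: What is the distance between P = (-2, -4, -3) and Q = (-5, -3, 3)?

d = √[(x₂-x₁)² + (y₂-y₁)² + (z₂-z₁)²]
  = √[(-3)² + 1² + 6²]
  = √[9 + 1 + 36]
  = √46
  ≈ 6.782

6.782


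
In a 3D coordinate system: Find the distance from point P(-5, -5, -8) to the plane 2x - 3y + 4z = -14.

distance = |a·x₀ + b·y₀ + c·z₀ - d| / √(a² + b² + c²)
  = |2·(-5) + (-3)·(-5) + 4·(-8) - (-14)| / √(2² + (-3)² + 4²)
  = |-10 + 15 - 32 + 14| / √(4 + 9 + 16)
  = |-13| / √29
  = 13 / 5.385
  ≈ 2.414

2.414


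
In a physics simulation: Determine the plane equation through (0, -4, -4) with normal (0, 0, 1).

The plane through P with normal n = (a, b, c) satisfies n·(r - P) = 0,
i.e. ax + by + cz = a·x₀ + b·y₀ + c·z₀.
d = 0·0 + 0·(-4) + 1·(-4)
  = 0 + 0 - 4
  = -4
Equation: z = -4

z = -4


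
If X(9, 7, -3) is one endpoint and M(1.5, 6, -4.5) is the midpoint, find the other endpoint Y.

Y = 2M - X
  = (2·1.5 - 9, 2·6 - 7, 2·(-4.5) - (-3))
  = (3 - 9, 12 - 7, -9 + 3)
  = (-6, 5, -6)

(-6, 5, -6)


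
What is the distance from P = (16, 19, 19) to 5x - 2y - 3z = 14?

distance = |a·x₀ + b·y₀ + c·z₀ - d| / √(a² + b² + c²)
  = |5·16 + (-2)·19 + (-3)·19 - 14| / √(5² + (-2)² + (-3)²)
  = |80 - 38 - 57 - 14| / √(25 + 4 + 9)
  = |-29| / √38
  = 29 / 6.164
  ≈ 4.704

4.704


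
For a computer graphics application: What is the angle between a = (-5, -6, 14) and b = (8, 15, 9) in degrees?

a·b = (-5)·8 + (-6)·15 + 14·9 = -40 - 90 + 126 = -4
|a| = √((-5)² + (-6)² + 14²) = √257 ≈ 16.03
|b| = √(8² + 15² + 9²) = √370 ≈ 19.24
cos θ = (a·b)/(|a||b|) = -4/(16.03·19.24) ≈ -0.01297
θ = arccos(-0.01297) ≈ 90.74°

90.74°


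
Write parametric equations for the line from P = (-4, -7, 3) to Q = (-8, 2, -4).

Direction vector d = Q - P = (-8 + 4, 2 + 7, -4 - 3) = (-4, 9, -7)
Parametric form r = P + t·d:
x = -4 - 4t, y = -7 + 9t, z = 3 - 7t

x = -4 - 4t, y = -7 + 9t, z = 3 - 7t


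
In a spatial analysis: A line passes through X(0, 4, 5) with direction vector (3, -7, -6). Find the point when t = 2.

P(t) = X + t·d
  = (0 + 3·2, 4 + (-7)·2, 5 + (-6)·2)
  = (0 + 6, 4 - 14, 5 - 12)
  = (6, -10, -7)

(6, -10, -7)


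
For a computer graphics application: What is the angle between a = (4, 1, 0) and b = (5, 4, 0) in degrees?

a·b = 4·5 + 1·4 + 0·0 = 20 + 4 + 0 = 24
|a| = √(4² + 1² + 0²) = √17 ≈ 4.123
|b| = √(5² + 4² + 0²) = √41 ≈ 6.403
cos θ = (a·b)/(|a||b|) = 24/(4.123·6.403) ≈ 0.9091
θ = arccos(0.9091) ≈ 24.62°

24.62°


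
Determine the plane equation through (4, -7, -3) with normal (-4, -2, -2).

The plane through P with normal n = (a, b, c) satisfies n·(r - P) = 0,
i.e. ax + by + cz = a·x₀ + b·y₀ + c·z₀.
d = (-4)·4 + (-2)·(-7) + (-2)·(-3)
  = -16 + 14 + 6
  = 4
Equation: -4x - 2y - 2z = 4

-4x - 2y - 2z = 4


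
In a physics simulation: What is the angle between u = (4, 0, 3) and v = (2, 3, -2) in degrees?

u·v = 4·2 + 0·3 + 3·(-2) = 8 + 0 - 6 = 2
|u| = √(4² + 0² + 3²) = √25 ≈ 5
|v| = √(2² + 3² + (-2)²) = √17 ≈ 4.123
cos θ = (u·v)/(|u||v|) = 2/(5·4.123) ≈ 0.09701
θ = arccos(0.09701) ≈ 84.43°

84.43°


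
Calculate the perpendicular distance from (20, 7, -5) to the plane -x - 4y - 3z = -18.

distance = |a·x₀ + b·y₀ + c·z₀ - d| / √(a² + b² + c²)
  = |(-1)·20 + (-4)·7 + (-3)·(-5) - (-18)| / √((-1)² + (-4)² + (-3)²)
  = |-20 - 28 + 15 + 18| / √(1 + 16 + 9)
  = |-15| / √26
  = 15 / 5.099
  ≈ 2.942

2.942


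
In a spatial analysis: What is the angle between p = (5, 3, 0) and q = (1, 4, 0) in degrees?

p·q = 5·1 + 3·4 + 0·0 = 5 + 12 + 0 = 17
|p| = √(5² + 3² + 0²) = √34 ≈ 5.831
|q| = √(1² + 4² + 0²) = √17 ≈ 4.123
cos θ = (p·q)/(|p||q|) = 17/(5.831·4.123) ≈ 0.7071
θ = arccos(0.7071) ≈ 45°

45°


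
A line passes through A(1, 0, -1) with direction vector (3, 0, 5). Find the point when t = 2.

P(t) = A + t·d
  = (1 + 3·2, 0 + 0·2, -1 + 5·2)
  = (1 + 6, 0 + 0, -1 + 10)
  = (7, 0, 9)

(7, 0, 9)


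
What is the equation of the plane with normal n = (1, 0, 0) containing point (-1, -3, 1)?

The plane through P with normal n = (a, b, c) satisfies n·(r - P) = 0,
i.e. ax + by + cz = a·x₀ + b·y₀ + c·z₀.
d = 1·(-1) + 0·(-3) + 0·1
  = -1 + 0 + 0
  = -1
Equation: x = -1

x = -1


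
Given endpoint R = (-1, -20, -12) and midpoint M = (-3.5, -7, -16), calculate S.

S = 2M - R
  = (2·(-3.5) - (-1), 2·(-7) - (-20), 2·(-16) - (-12))
  = (-7 + 1, -14 + 20, -32 + 12)
  = (-6, 6, -20)

(-6, 6, -20)


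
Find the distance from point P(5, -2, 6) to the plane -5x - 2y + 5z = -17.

distance = |a·x₀ + b·y₀ + c·z₀ - d| / √(a² + b² + c²)
  = |(-5)·5 + (-2)·(-2) + 5·6 - (-17)| / √((-5)² + (-2)² + 5²)
  = |-25 + 4 + 30 + 17| / √(25 + 4 + 25)
  = |26| / √54
  = 26 / 7.348
  ≈ 3.538

3.538


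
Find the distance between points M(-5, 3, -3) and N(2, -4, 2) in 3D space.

d = √[(x₂-x₁)² + (y₂-y₁)² + (z₂-z₁)²]
  = √[7² + (-7)² + 5²]
  = √[49 + 49 + 25]
  = √123
  ≈ 11.09

11.09


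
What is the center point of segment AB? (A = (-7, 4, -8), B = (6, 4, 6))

M = ((x₁+x₂)/2, (y₁+y₂)/2, (z₁+z₂)/2)
  = ((-7 + 6)/2, (4 + 4)/2, (-8 + 6)/2)
  = (-1/2, 8/2, -2/2)
  = (-0.5, 4, -1)

(-0.5, 4, -1)


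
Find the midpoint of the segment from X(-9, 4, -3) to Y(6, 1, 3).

M = ((x₁+x₂)/2, (y₁+y₂)/2, (z₁+z₂)/2)
  = ((-9 + 6)/2, (4 + 1)/2, (-3 + 3)/2)
  = (-3/2, 5/2, 0/2)
  = (-1.5, 2.5, 0)

(-1.5, 2.5, 0)


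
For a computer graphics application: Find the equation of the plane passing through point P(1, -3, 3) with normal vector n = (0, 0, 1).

The plane through P with normal n = (a, b, c) satisfies n·(r - P) = 0,
i.e. ax + by + cz = a·x₀ + b·y₀ + c·z₀.
d = 0·1 + 0·(-3) + 1·3
  = 0 + 0 + 3
  = 3
Equation: z = 3

z = 3


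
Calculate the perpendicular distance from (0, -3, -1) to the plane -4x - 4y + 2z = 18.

distance = |a·x₀ + b·y₀ + c·z₀ - d| / √(a² + b² + c²)
  = |(-4)·0 + (-4)·(-3) + 2·(-1) - 18| / √((-4)² + (-4)² + 2²)
  = |0 + 12 - 2 - 18| / √(16 + 16 + 4)
  = |-8| / √36
  = 8 / 6
  ≈ 1.333

1.333


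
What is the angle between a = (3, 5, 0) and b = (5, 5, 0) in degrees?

a·b = 3·5 + 5·5 + 0·0 = 15 + 25 + 0 = 40
|a| = √(3² + 5² + 0²) = √34 ≈ 5.831
|b| = √(5² + 5² + 0²) = √50 ≈ 7.071
cos θ = (a·b)/(|a||b|) = 40/(5.831·7.071) ≈ 0.9701
θ = arccos(0.9701) ≈ 14.04°

14.04°


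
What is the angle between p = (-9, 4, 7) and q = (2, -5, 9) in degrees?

p·q = (-9)·2 + 4·(-5) + 7·9 = -18 - 20 + 63 = 25
|p| = √((-9)² + 4² + 7²) = √146 ≈ 12.08
|q| = √(2² + (-5)² + 9²) = √110 ≈ 10.49
cos θ = (p·q)/(|p||q|) = 25/(12.08·10.49) ≈ 0.1973
θ = arccos(0.1973) ≈ 78.62°

78.62°


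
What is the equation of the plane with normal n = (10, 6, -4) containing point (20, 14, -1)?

The plane through P with normal n = (a, b, c) satisfies n·(r - P) = 0,
i.e. ax + by + cz = a·x₀ + b·y₀ + c·z₀.
d = 10·20 + 6·14 + (-4)·(-1)
  = 200 + 84 + 4
  = 288
Equation: 10x + 6y - 4z = 288

10x + 6y - 4z = 288


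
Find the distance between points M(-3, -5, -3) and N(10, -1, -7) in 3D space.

d = √[(x₂-x₁)² + (y₂-y₁)² + (z₂-z₁)²]
  = √[13² + 4² + (-4)²]
  = √[169 + 16 + 16]
  = √201
  ≈ 14.18

14.18


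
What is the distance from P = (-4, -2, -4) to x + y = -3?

distance = |a·x₀ + b·y₀ + c·z₀ - d| / √(a² + b² + c²)
  = |1·(-4) + 1·(-2) + 0·(-4) - (-3)| / √(1² + 1² + 0²)
  = |-4 - 2 + 0 + 3| / √(1 + 1 + 0)
  = |-3| / √2
  = 3 / 1.414
  ≈ 2.121

2.121


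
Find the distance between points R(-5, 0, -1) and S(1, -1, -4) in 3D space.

d = √[(x₂-x₁)² + (y₂-y₁)² + (z₂-z₁)²]
  = √[6² + (-1)² + (-3)²]
  = √[36 + 1 + 9]
  = √46
  ≈ 6.782

6.782


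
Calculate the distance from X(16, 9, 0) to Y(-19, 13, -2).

d = √[(x₂-x₁)² + (y₂-y₁)² + (z₂-z₁)²]
  = √[(-35)² + 4² + (-2)²]
  = √[1225 + 16 + 4]
  = √1245
  ≈ 35.28

35.28


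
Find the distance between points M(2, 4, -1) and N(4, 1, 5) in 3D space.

d = √[(x₂-x₁)² + (y₂-y₁)² + (z₂-z₁)²]
  = √[2² + (-3)² + 6²]
  = √[4 + 9 + 36]
  = √49
  ≈ 7

7


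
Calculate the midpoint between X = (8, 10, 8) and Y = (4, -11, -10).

M = ((x₁+x₂)/2, (y₁+y₂)/2, (z₁+z₂)/2)
  = ((8 + 4)/2, (10 - 11)/2, (8 - 10)/2)
  = (12/2, -1/2, -2/2)
  = (6, -0.5, -1)

(6, -0.5, -1)


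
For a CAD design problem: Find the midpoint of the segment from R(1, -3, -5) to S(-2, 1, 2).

M = ((x₁+x₂)/2, (y₁+y₂)/2, (z₁+z₂)/2)
  = ((1 - 2)/2, (-3 + 1)/2, (-5 + 2)/2)
  = (-1/2, -2/2, -3/2)
  = (-0.5, -1, -1.5)

(-0.5, -1, -1.5)


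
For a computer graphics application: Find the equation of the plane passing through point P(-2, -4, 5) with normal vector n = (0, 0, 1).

The plane through P with normal n = (a, b, c) satisfies n·(r - P) = 0,
i.e. ax + by + cz = a·x₀ + b·y₀ + c·z₀.
d = 0·(-2) + 0·(-4) + 1·5
  = 0 + 0 + 5
  = 5
Equation: z = 5

z = 5


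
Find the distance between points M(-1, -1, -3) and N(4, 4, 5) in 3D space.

d = √[(x₂-x₁)² + (y₂-y₁)² + (z₂-z₁)²]
  = √[5² + 5² + 8²]
  = √[25 + 25 + 64]
  = √114
  ≈ 10.68

10.68


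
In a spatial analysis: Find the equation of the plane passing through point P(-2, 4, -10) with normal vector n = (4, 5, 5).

The plane through P with normal n = (a, b, c) satisfies n·(r - P) = 0,
i.e. ax + by + cz = a·x₀ + b·y₀ + c·z₀.
d = 4·(-2) + 5·4 + 5·(-10)
  = -8 + 20 - 50
  = -38
Equation: 4x + 5y + 5z = -38

4x + 5y + 5z = -38


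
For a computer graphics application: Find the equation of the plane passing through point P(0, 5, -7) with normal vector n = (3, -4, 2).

The plane through P with normal n = (a, b, c) satisfies n·(r - P) = 0,
i.e. ax + by + cz = a·x₀ + b·y₀ + c·z₀.
d = 3·0 + (-4)·5 + 2·(-7)
  = 0 - 20 - 14
  = -34
Equation: 3x - 4y + 2z = -34

3x - 4y + 2z = -34


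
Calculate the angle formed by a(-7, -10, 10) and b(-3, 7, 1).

a·b = (-7)·(-3) + (-10)·7 + 10·1 = 21 - 70 + 10 = -39
|a| = √((-7)² + (-10)² + 10²) = √249 ≈ 15.78
|b| = √((-3)² + 7² + 1²) = √59 ≈ 7.681
cos θ = (a·b)/(|a||b|) = -39/(15.78·7.681) ≈ -0.3218
θ = arccos(-0.3218) ≈ 108.8°

108.8°


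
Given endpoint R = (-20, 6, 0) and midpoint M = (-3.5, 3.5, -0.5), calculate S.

S = 2M - R
  = (2·(-3.5) - (-20), 2·3.5 - 6, 2·(-0.5) - 0)
  = (-7 + 20, 7 - 6, -1 + 0)
  = (13, 1, -1)

(13, 1, -1)


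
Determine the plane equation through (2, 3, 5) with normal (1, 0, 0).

The plane through P with normal n = (a, b, c) satisfies n·(r - P) = 0,
i.e. ax + by + cz = a·x₀ + b·y₀ + c·z₀.
d = 1·2 + 0·3 + 0·5
  = 2 + 0 + 0
  = 2
Equation: x = 2

x = 2


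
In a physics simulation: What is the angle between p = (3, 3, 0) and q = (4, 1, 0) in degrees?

p·q = 3·4 + 3·1 + 0·0 = 12 + 3 + 0 = 15
|p| = √(3² + 3² + 0²) = √18 ≈ 4.243
|q| = √(4² + 1² + 0²) = √17 ≈ 4.123
cos θ = (p·q)/(|p||q|) = 15/(4.243·4.123) ≈ 0.8575
θ = arccos(0.8575) ≈ 30.96°

30.96°


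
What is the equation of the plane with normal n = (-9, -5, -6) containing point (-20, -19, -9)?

The plane through P with normal n = (a, b, c) satisfies n·(r - P) = 0,
i.e. ax + by + cz = a·x₀ + b·y₀ + c·z₀.
d = (-9)·(-20) + (-5)·(-19) + (-6)·(-9)
  = 180 + 95 + 54
  = 329
Equation: -9x - 5y - 6z = 329

-9x - 5y - 6z = 329


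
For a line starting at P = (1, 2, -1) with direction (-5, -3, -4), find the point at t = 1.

P(t) = P + t·d
  = (1 + (-5)·1, 2 + (-3)·1, -1 + (-4)·1)
  = (1 - 5, 2 - 3, -1 - 4)
  = (-4, -1, -5)

(-4, -1, -5)


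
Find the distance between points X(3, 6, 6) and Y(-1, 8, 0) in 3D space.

d = √[(x₂-x₁)² + (y₂-y₁)² + (z₂-z₁)²]
  = √[(-4)² + 2² + (-6)²]
  = √[16 + 4 + 36]
  = √56
  ≈ 7.483

7.483


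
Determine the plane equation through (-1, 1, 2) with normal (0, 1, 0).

The plane through P with normal n = (a, b, c) satisfies n·(r - P) = 0,
i.e. ax + by + cz = a·x₀ + b·y₀ + c·z₀.
d = 0·(-1) + 1·1 + 0·2
  = 0 + 1 + 0
  = 1
Equation: y = 1

y = 1


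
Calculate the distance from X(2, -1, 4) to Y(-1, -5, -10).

d = √[(x₂-x₁)² + (y₂-y₁)² + (z₂-z₁)²]
  = √[(-3)² + (-4)² + (-14)²]
  = √[9 + 16 + 196]
  = √221
  ≈ 14.87

14.87


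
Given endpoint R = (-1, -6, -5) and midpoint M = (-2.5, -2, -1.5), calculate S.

S = 2M - R
  = (2·(-2.5) - (-1), 2·(-2) - (-6), 2·(-1.5) - (-5))
  = (-5 + 1, -4 + 6, -3 + 5)
  = (-4, 2, 2)

(-4, 2, 2)


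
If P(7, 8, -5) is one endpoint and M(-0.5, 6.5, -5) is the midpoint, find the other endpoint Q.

Q = 2M - P
  = (2·(-0.5) - 7, 2·6.5 - 8, 2·(-5) - (-5))
  = (-1 - 7, 13 - 8, -10 + 5)
  = (-8, 5, -5)

(-8, 5, -5)


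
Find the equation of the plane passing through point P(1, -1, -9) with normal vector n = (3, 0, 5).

The plane through P with normal n = (a, b, c) satisfies n·(r - P) = 0,
i.e. ax + by + cz = a·x₀ + b·y₀ + c·z₀.
d = 3·1 + 0·(-1) + 5·(-9)
  = 3 + 0 - 45
  = -42
Equation: 3x + 5z = -42

3x + 5z = -42


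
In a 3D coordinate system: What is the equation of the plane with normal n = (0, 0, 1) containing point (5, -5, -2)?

The plane through P with normal n = (a, b, c) satisfies n·(r - P) = 0,
i.e. ax + by + cz = a·x₀ + b·y₀ + c·z₀.
d = 0·5 + 0·(-5) + 1·(-2)
  = 0 + 0 - 2
  = -2
Equation: z = -2

z = -2


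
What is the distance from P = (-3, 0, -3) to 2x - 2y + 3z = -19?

distance = |a·x₀ + b·y₀ + c·z₀ - d| / √(a² + b² + c²)
  = |2·(-3) + (-2)·0 + 3·(-3) - (-19)| / √(2² + (-2)² + 3²)
  = |-6 + 0 - 9 + 19| / √(4 + 4 + 9)
  = |4| / √17
  = 4 / 4.123
  ≈ 0.9701

0.9701


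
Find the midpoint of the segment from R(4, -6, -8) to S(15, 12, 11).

M = ((x₁+x₂)/2, (y₁+y₂)/2, (z₁+z₂)/2)
  = ((4 + 15)/2, (-6 + 12)/2, (-8 + 11)/2)
  = (19/2, 6/2, 3/2)
  = (9.5, 3, 1.5)

(9.5, 3, 1.5)


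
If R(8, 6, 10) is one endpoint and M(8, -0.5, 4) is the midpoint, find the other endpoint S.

S = 2M - R
  = (2·8 - 8, 2·(-0.5) - 6, 2·4 - 10)
  = (16 - 8, -1 - 6, 8 - 10)
  = (8, -7, -2)

(8, -7, -2)


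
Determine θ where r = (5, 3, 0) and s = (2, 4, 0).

r·s = 5·2 + 3·4 + 0·0 = 10 + 12 + 0 = 22
|r| = √(5² + 3² + 0²) = √34 ≈ 5.831
|s| = √(2² + 4² + 0²) = √20 ≈ 4.472
cos θ = (r·s)/(|r||s|) = 22/(5.831·4.472) ≈ 0.8437
θ = arccos(0.8437) ≈ 32.47°

32.47°


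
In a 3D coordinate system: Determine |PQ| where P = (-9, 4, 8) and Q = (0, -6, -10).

d = √[(x₂-x₁)² + (y₂-y₁)² + (z₂-z₁)²]
  = √[9² + (-10)² + (-18)²]
  = √[81 + 100 + 324]
  = √505
  ≈ 22.47

22.47


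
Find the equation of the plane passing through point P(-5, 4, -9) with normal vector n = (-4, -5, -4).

The plane through P with normal n = (a, b, c) satisfies n·(r - P) = 0,
i.e. ax + by + cz = a·x₀ + b·y₀ + c·z₀.
d = (-4)·(-5) + (-5)·4 + (-4)·(-9)
  = 20 - 20 + 36
  = 36
Equation: -4x - 5y - 4z = 36

-4x - 5y - 4z = 36


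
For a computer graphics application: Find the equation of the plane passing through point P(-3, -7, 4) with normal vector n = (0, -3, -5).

The plane through P with normal n = (a, b, c) satisfies n·(r - P) = 0,
i.e. ax + by + cz = a·x₀ + b·y₀ + c·z₀.
d = 0·(-3) + (-3)·(-7) + (-5)·4
  = 0 + 21 - 20
  = 1
Equation: -3y - 5z = 1

-3y - 5z = 1


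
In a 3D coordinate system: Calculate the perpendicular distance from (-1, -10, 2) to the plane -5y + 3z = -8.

distance = |a·x₀ + b·y₀ + c·z₀ - d| / √(a² + b² + c²)
  = |0·(-1) + (-5)·(-10) + 3·2 - (-8)| / √(0² + (-5)² + 3²)
  = |0 + 50 + 6 + 8| / √(0 + 25 + 9)
  = |64| / √34
  = 64 / 5.831
  ≈ 10.98

10.98


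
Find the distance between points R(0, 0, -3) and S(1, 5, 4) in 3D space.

d = √[(x₂-x₁)² + (y₂-y₁)² + (z₂-z₁)²]
  = √[1² + 5² + 7²]
  = √[1 + 25 + 49]
  = √75
  ≈ 8.66

8.66


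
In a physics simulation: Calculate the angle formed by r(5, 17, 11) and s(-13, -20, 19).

r·s = 5·(-13) + 17·(-20) + 11·19 = -65 - 340 + 209 = -196
|r| = √(5² + 17² + 11²) = √435 ≈ 20.86
|s| = √((-13)² + (-20)² + 19²) = √930 ≈ 30.5
cos θ = (r·s)/(|r||s|) = -196/(20.86·30.5) ≈ -0.3082
θ = arccos(-0.3082) ≈ 107.9°

107.9°


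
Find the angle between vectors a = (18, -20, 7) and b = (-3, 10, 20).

a·b = 18·(-3) + (-20)·10 + 7·20 = -54 - 200 + 140 = -114
|a| = √(18² + (-20)² + 7²) = √773 ≈ 27.8
|b| = √((-3)² + 10² + 20²) = √509 ≈ 22.56
cos θ = (a·b)/(|a||b|) = -114/(27.8·22.56) ≈ -0.1817
θ = arccos(-0.1817) ≈ 100.5°

100.5°


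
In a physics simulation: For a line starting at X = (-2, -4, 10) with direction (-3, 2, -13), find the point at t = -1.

P(t) = X + t·d
  = (-2 + (-3)·(-1), -4 + 2·(-1), 10 + (-13)·(-1))
  = (-2 + 3, -4 - 2, 10 + 13)
  = (1, -6, 23)

(1, -6, 23)


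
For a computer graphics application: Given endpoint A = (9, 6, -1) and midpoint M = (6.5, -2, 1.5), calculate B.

B = 2M - A
  = (2·6.5 - 9, 2·(-2) - 6, 2·1.5 - (-1))
  = (13 - 9, -4 - 6, 3 + 1)
  = (4, -10, 4)

(4, -10, 4)


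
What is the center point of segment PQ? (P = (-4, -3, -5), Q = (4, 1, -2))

M = ((x₁+x₂)/2, (y₁+y₂)/2, (z₁+z₂)/2)
  = ((-4 + 4)/2, (-3 + 1)/2, (-5 - 2)/2)
  = (0/2, -2/2, -7/2)
  = (0, -1, -3.5)

(0, -1, -3.5)


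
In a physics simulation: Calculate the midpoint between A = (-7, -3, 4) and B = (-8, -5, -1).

M = ((x₁+x₂)/2, (y₁+y₂)/2, (z₁+z₂)/2)
  = ((-7 - 8)/2, (-3 - 5)/2, (4 - 1)/2)
  = (-15/2, -8/2, 3/2)
  = (-7.5, -4, 1.5)

(-7.5, -4, 1.5)


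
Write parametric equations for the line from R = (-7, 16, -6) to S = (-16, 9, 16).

Direction vector d = S - R = (-16 + 7, 9 - 16, 16 + 6) = (-9, -7, 22)
Parametric form r = R + t·d:
x = -7 - 9t, y = 16 - 7t, z = -6 + 22t

x = -7 - 9t, y = 16 - 7t, z = -6 + 22t


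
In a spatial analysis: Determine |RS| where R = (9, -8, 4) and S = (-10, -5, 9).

d = √[(x₂-x₁)² + (y₂-y₁)² + (z₂-z₁)²]
  = √[(-19)² + 3² + 5²]
  = √[361 + 9 + 25]
  = √395
  ≈ 19.87

19.87


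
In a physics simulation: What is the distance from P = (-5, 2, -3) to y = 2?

distance = |a·x₀ + b·y₀ + c·z₀ - d| / √(a² + b² + c²)
  = |0·(-5) + 1·2 + 0·(-3) - 2| / √(0² + 1² + 0²)
  = |0 + 2 + 0 - 2| / √(0 + 1 + 0)
  = |0| / √1
  = 0 / 1
  ≈ 0

0


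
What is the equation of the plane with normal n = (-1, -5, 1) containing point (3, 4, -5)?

The plane through P with normal n = (a, b, c) satisfies n·(r - P) = 0,
i.e. ax + by + cz = a·x₀ + b·y₀ + c·z₀.
d = (-1)·3 + (-5)·4 + 1·(-5)
  = -3 - 20 - 5
  = -28
Equation: -x - 5y + z = -28

-x - 5y + z = -28


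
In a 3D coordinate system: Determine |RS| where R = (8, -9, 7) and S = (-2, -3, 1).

d = √[(x₂-x₁)² + (y₂-y₁)² + (z₂-z₁)²]
  = √[(-10)² + 6² + (-6)²]
  = √[100 + 36 + 36]
  = √172
  ≈ 13.11

13.11


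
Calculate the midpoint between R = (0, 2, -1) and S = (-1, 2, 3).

M = ((x₁+x₂)/2, (y₁+y₂)/2, (z₁+z₂)/2)
  = ((0 - 1)/2, (2 + 2)/2, (-1 + 3)/2)
  = (-1/2, 4/2, 2/2)
  = (-0.5, 2, 1)

(-0.5, 2, 1)


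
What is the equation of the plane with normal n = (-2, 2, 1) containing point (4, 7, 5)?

The plane through P with normal n = (a, b, c) satisfies n·(r - P) = 0,
i.e. ax + by + cz = a·x₀ + b·y₀ + c·z₀.
d = (-2)·4 + 2·7 + 1·5
  = -8 + 14 + 5
  = 11
Equation: -2x + 2y + z = 11

-2x + 2y + z = 11


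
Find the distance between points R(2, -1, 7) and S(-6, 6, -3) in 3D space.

d = √[(x₂-x₁)² + (y₂-y₁)² + (z₂-z₁)²]
  = √[(-8)² + 7² + (-10)²]
  = √[64 + 49 + 100]
  = √213
  ≈ 14.59

14.59


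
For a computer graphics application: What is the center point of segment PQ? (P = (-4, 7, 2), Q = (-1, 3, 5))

M = ((x₁+x₂)/2, (y₁+y₂)/2, (z₁+z₂)/2)
  = ((-4 - 1)/2, (7 + 3)/2, (2 + 5)/2)
  = (-5/2, 10/2, 7/2)
  = (-2.5, 5, 3.5)

(-2.5, 5, 3.5)


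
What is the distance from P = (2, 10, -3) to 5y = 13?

distance = |a·x₀ + b·y₀ + c·z₀ - d| / √(a² + b² + c²)
  = |0·2 + 5·10 + 0·(-3) - 13| / √(0² + 5² + 0²)
  = |0 + 50 + 0 - 13| / √(0 + 25 + 0)
  = |37| / √25
  = 37 / 5
  ≈ 7.4

7.4


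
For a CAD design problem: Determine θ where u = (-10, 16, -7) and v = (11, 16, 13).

u·v = (-10)·11 + 16·16 + (-7)·13 = -110 + 256 - 91 = 55
|u| = √((-10)² + 16² + (-7)²) = √405 ≈ 20.12
|v| = √(11² + 16² + 13²) = √546 ≈ 23.37
cos θ = (u·v)/(|u||v|) = 55/(20.12·23.37) ≈ 0.117
θ = arccos(0.117) ≈ 83.28°

83.28°


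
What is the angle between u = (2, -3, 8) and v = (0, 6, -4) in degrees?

u·v = 2·0 + (-3)·6 + 8·(-4) = 0 - 18 - 32 = -50
|u| = √(2² + (-3)² + 8²) = √77 ≈ 8.775
|v| = √(0² + 6² + (-4)²) = √52 ≈ 7.211
cos θ = (u·v)/(|u||v|) = -50/(8.775·7.211) ≈ -0.7902
θ = arccos(-0.7902) ≈ 142.2°

142.2°


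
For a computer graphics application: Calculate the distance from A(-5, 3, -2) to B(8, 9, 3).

d = √[(x₂-x₁)² + (y₂-y₁)² + (z₂-z₁)²]
  = √[13² + 6² + 5²]
  = √[169 + 36 + 25]
  = √230
  ≈ 15.17

15.17


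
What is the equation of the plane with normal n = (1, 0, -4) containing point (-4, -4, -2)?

The plane through P with normal n = (a, b, c) satisfies n·(r - P) = 0,
i.e. ax + by + cz = a·x₀ + b·y₀ + c·z₀.
d = 1·(-4) + 0·(-4) + (-4)·(-2)
  = -4 + 0 + 8
  = 4
Equation: x - 4z = 4

x - 4z = 4


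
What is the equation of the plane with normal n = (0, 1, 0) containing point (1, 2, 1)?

The plane through P with normal n = (a, b, c) satisfies n·(r - P) = 0,
i.e. ax + by + cz = a·x₀ + b·y₀ + c·z₀.
d = 0·1 + 1·2 + 0·1
  = 0 + 2 + 0
  = 2
Equation: y = 2

y = 2


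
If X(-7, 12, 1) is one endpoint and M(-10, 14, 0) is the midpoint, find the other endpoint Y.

Y = 2M - X
  = (2·(-10) - (-7), 2·14 - 12, 2·0 - 1)
  = (-20 + 7, 28 - 12, 0 - 1)
  = (-13, 16, -1)

(-13, 16, -1)


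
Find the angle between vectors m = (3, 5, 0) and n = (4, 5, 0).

m·n = 3·4 + 5·5 + 0·0 = 12 + 25 + 0 = 37
|m| = √(3² + 5² + 0²) = √34 ≈ 5.831
|n| = √(4² + 5² + 0²) = √41 ≈ 6.403
cos θ = (m·n)/(|m||n|) = 37/(5.831·6.403) ≈ 0.991
θ = arccos(0.991) ≈ 7.696°

7.696°


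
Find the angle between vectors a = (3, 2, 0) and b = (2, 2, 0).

a·b = 3·2 + 2·2 + 0·0 = 6 + 4 + 0 = 10
|a| = √(3² + 2² + 0²) = √13 ≈ 3.606
|b| = √(2² + 2² + 0²) = √8 ≈ 2.828
cos θ = (a·b)/(|a||b|) = 10/(3.606·2.828) ≈ 0.9806
θ = arccos(0.9806) ≈ 11.31°

11.31°


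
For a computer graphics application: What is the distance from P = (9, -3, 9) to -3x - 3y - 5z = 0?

distance = |a·x₀ + b·y₀ + c·z₀ - d| / √(a² + b² + c²)
  = |(-3)·9 + (-3)·(-3) + (-5)·9 - 0| / √((-3)² + (-3)² + (-5)²)
  = |-27 + 9 - 45 + 0| / √(9 + 9 + 25)
  = |-63| / √43
  = 63 / 6.557
  ≈ 9.607

9.607


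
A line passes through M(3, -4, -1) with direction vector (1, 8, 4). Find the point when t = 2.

P(t) = M + t·d
  = (3 + 1·2, -4 + 8·2, -1 + 4·2)
  = (3 + 2, -4 + 16, -1 + 8)
  = (5, 12, 7)

(5, 12, 7)


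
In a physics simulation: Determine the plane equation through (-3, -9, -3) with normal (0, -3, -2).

The plane through P with normal n = (a, b, c) satisfies n·(r - P) = 0,
i.e. ax + by + cz = a·x₀ + b·y₀ + c·z₀.
d = 0·(-3) + (-3)·(-9) + (-2)·(-3)
  = 0 + 27 + 6
  = 33
Equation: -3y - 2z = 33

-3y - 2z = 33


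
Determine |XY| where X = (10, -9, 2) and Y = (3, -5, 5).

d = √[(x₂-x₁)² + (y₂-y₁)² + (z₂-z₁)²]
  = √[(-7)² + 4² + 3²]
  = √[49 + 16 + 9]
  = √74
  ≈ 8.602

8.602


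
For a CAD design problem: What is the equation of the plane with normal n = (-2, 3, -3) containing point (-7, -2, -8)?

The plane through P with normal n = (a, b, c) satisfies n·(r - P) = 0,
i.e. ax + by + cz = a·x₀ + b·y₀ + c·z₀.
d = (-2)·(-7) + 3·(-2) + (-3)·(-8)
  = 14 - 6 + 24
  = 32
Equation: -2x + 3y - 3z = 32

-2x + 3y - 3z = 32


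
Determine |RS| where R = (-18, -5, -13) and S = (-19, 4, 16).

d = √[(x₂-x₁)² + (y₂-y₁)² + (z₂-z₁)²]
  = √[(-1)² + 9² + 29²]
  = √[1 + 81 + 841]
  = √923
  ≈ 30.38

30.38


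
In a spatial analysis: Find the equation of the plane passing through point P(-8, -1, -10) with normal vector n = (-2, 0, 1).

The plane through P with normal n = (a, b, c) satisfies n·(r - P) = 0,
i.e. ax + by + cz = a·x₀ + b·y₀ + c·z₀.
d = (-2)·(-8) + 0·(-1) + 1·(-10)
  = 16 + 0 - 10
  = 6
Equation: -2x + z = 6

-2x + z = 6


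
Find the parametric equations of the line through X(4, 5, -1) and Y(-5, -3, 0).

Direction vector d = Y - X = (-5 - 4, -3 - 5, 0 + 1) = (-9, -8, 1)
Parametric form r = X + t·d:
x = 4 - 9t, y = 5 - 8t, z = -1 + t

x = 4 - 9t, y = 5 - 8t, z = -1 + t


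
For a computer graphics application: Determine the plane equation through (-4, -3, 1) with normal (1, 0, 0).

The plane through P with normal n = (a, b, c) satisfies n·(r - P) = 0,
i.e. ax + by + cz = a·x₀ + b·y₀ + c·z₀.
d = 1·(-4) + 0·(-3) + 0·1
  = -4 + 0 + 0
  = -4
Equation: x = -4

x = -4


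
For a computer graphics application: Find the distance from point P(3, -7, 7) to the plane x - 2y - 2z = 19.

distance = |a·x₀ + b·y₀ + c·z₀ - d| / √(a² + b² + c²)
  = |1·3 + (-2)·(-7) + (-2)·7 - 19| / √(1² + (-2)² + (-2)²)
  = |3 + 14 - 14 - 19| / √(1 + 4 + 4)
  = |-16| / √9
  = 16 / 3
  ≈ 5.333

5.333


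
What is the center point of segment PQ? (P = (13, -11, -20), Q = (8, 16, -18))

M = ((x₁+x₂)/2, (y₁+y₂)/2, (z₁+z₂)/2)
  = ((13 + 8)/2, (-11 + 16)/2, (-20 - 18)/2)
  = (21/2, 5/2, -38/2)
  = (10.5, 2.5, -19)

(10.5, 2.5, -19)


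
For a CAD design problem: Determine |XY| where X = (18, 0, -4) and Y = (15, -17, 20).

d = √[(x₂-x₁)² + (y₂-y₁)² + (z₂-z₁)²]
  = √[(-3)² + (-17)² + 24²]
  = √[9 + 289 + 576]
  = √874
  ≈ 29.56

29.56


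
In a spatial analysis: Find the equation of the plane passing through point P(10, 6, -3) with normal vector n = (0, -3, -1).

The plane through P with normal n = (a, b, c) satisfies n·(r - P) = 0,
i.e. ax + by + cz = a·x₀ + b·y₀ + c·z₀.
d = 0·10 + (-3)·6 + (-1)·(-3)
  = 0 - 18 + 3
  = -15
Equation: -3y - z = -15

-3y - z = -15


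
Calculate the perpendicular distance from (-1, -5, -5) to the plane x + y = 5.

distance = |a·x₀ + b·y₀ + c·z₀ - d| / √(a² + b² + c²)
  = |1·(-1) + 1·(-5) + 0·(-5) - 5| / √(1² + 1² + 0²)
  = |-1 - 5 + 0 - 5| / √(1 + 1 + 0)
  = |-11| / √2
  = 11 / 1.414
  ≈ 7.778

7.778


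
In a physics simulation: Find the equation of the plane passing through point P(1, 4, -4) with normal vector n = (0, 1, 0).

The plane through P with normal n = (a, b, c) satisfies n·(r - P) = 0,
i.e. ax + by + cz = a·x₀ + b·y₀ + c·z₀.
d = 0·1 + 1·4 + 0·(-4)
  = 0 + 4 + 0
  = 4
Equation: y = 4

y = 4


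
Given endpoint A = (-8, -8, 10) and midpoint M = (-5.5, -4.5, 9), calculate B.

B = 2M - A
  = (2·(-5.5) - (-8), 2·(-4.5) - (-8), 2·9 - 10)
  = (-11 + 8, -9 + 8, 18 - 10)
  = (-3, -1, 8)

(-3, -1, 8)


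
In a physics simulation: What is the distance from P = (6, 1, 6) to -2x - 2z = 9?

distance = |a·x₀ + b·y₀ + c·z₀ - d| / √(a² + b² + c²)
  = |(-2)·6 + 0·1 + (-2)·6 - 9| / √((-2)² + 0² + (-2)²)
  = |-12 + 0 - 12 - 9| / √(4 + 0 + 4)
  = |-33| / √8
  = 33 / 2.828
  ≈ 11.67

11.67


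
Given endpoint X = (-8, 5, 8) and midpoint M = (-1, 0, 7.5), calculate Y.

Y = 2M - X
  = (2·(-1) - (-8), 2·0 - 5, 2·7.5 - 8)
  = (-2 + 8, 0 - 5, 15 - 8)
  = (6, -5, 7)

(6, -5, 7)


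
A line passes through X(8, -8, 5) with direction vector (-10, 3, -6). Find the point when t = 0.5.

P(t) = X + t·d
  = (8 + (-10)·0.5, -8 + 3·0.5, 5 + (-6)·0.5)
  = (8 - 5, -8 + 1.5, 5 - 3)
  = (3, -6.5, 2)

(3, -6.5, 2)


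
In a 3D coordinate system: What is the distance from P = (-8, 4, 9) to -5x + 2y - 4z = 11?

distance = |a·x₀ + b·y₀ + c·z₀ - d| / √(a² + b² + c²)
  = |(-5)·(-8) + 2·4 + (-4)·9 - 11| / √((-5)² + 2² + (-4)²)
  = |40 + 8 - 36 - 11| / √(25 + 4 + 16)
  = |1| / √45
  = 1 / 6.708
  ≈ 0.1491

0.1491


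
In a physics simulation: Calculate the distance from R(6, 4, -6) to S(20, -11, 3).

d = √[(x₂-x₁)² + (y₂-y₁)² + (z₂-z₁)²]
  = √[14² + (-15)² + 9²]
  = √[196 + 225 + 81]
  = √502
  ≈ 22.41

22.41


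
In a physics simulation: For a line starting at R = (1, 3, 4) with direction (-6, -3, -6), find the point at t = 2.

P(t) = R + t·d
  = (1 + (-6)·2, 3 + (-3)·2, 4 + (-6)·2)
  = (1 - 12, 3 - 6, 4 - 12)
  = (-11, -3, -8)

(-11, -3, -8)


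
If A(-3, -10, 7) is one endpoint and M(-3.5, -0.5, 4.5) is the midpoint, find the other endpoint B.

B = 2M - A
  = (2·(-3.5) - (-3), 2·(-0.5) - (-10), 2·4.5 - 7)
  = (-7 + 3, -1 + 10, 9 - 7)
  = (-4, 9, 2)

(-4, 9, 2)


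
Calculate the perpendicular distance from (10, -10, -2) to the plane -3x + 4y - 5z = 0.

distance = |a·x₀ + b·y₀ + c·z₀ - d| / √(a² + b² + c²)
  = |(-3)·10 + 4·(-10) + (-5)·(-2) - 0| / √((-3)² + 4² + (-5)²)
  = |-30 - 40 + 10 + 0| / √(9 + 16 + 25)
  = |-60| / √50
  = 60 / 7.071
  ≈ 8.485

8.485


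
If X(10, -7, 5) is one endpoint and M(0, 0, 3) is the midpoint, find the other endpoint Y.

Y = 2M - X
  = (2·0 - 10, 2·0 - (-7), 2·3 - 5)
  = (0 - 10, 0 + 7, 6 - 5)
  = (-10, 7, 1)

(-10, 7, 1)


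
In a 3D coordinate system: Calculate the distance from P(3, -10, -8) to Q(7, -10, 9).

d = √[(x₂-x₁)² + (y₂-y₁)² + (z₂-z₁)²]
  = √[4² + 0² + 17²]
  = √[16 + 0 + 289]
  = √305
  ≈ 17.46

17.46
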